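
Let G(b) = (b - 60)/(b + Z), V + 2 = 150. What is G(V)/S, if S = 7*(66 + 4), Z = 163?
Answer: 44/76195 ≈ 0.00057747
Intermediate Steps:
V = 148 (V = -2 + 150 = 148)
S = 490 (S = 7*70 = 490)
G(b) = (-60 + b)/(163 + b) (G(b) = (b - 60)/(b + 163) = (-60 + b)/(163 + b))
G(V)/S = ((-60 + 148)/(163 + 148))/490 = (88/311)*(1/490) = 44/76195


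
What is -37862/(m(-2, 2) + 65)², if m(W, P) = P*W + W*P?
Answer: -37862/3249 ≈ -11.653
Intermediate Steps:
m(W, P) = 2*P*W (m(W, P) = P*W + P*W = 2*P*W)
-37862/(m(-2, 2) + 65)² = -37862/(2*2*(-2) + 65)² = -37862/(-8 + 65)² = -37862/(57²) = -37862/3249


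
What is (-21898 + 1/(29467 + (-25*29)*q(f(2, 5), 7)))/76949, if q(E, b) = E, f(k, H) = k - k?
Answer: -645268365/2267456183 ≈ -0.28458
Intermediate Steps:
f(k, H) = 0
(-21898 + 1/(29467 + (-25*29)*q(f(2, 5), 7)))/76949 = (-21898 + 1/(29467 - 25*29*0))/76949 = (-21898 + 1/(29467 - 725*0))*(1/76949) = (-21898 + 1/(29467 + 0))*(1/76949) = (-21898 + 1/29467)*(1/76949) = -645268365/29467*1/76949 = -645268365/2267456183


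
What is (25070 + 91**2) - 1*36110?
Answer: -2759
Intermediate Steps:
(25070 + 91**2) - 1*36110 = (25070 + 8281) - 36110 = 33351 - 36110 = -2759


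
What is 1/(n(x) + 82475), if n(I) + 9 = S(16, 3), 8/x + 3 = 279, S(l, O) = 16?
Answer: 1/82482 ≈ 1.2124e-5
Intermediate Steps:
x = 2/69 (x = 8/(-3 + 279) = 8/276 = 8*(1/276) = 2/69 ≈ 0.028986)
n(I) = 7 (n(I) = -9 + 16 = 7)
1/(n(x) + 82475) = 1/(7 + 82475) = 1/82482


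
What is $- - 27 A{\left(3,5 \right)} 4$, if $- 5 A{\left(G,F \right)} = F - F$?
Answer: $0$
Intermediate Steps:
$A{\left(G,F \right)} = 0$ ($A{\left(G,F \right)} = - \frac{F - F}{5} = \left(- \frac{1}{5}\right) 0 = 0$)
$- - 27 A{\left(3,5 \right)} 4 = - \left(-27\right) 0 \cdot 4 = - 0 \cdot 4 = \left(-1\right) 0 = 0$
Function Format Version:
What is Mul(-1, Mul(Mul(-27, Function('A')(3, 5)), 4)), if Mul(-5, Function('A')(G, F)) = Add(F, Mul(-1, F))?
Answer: 0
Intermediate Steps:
Function('A')(G, F) = 0 (Function('A')(G, F) = Mul(Rational(-1, 5), Add(F, Mul(-1, F))) = Mul(Rational(-1, 5), 0) = 0)
Mul(-1, Mul(Mul(-27, Function('A')(3, 5)), 4)) = Mul(-1, Mul(Mul(-27, 0), 4)) = Mul(-1, Mul(0, 4)) = Mul(-1, 0) = 0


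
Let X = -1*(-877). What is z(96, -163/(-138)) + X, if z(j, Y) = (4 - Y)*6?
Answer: 20560/23 ≈ 893.91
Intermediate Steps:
z(j, Y) = 24 - 6*Y
X = 877
z(96, -163/(-138)) + X = (24 - (-978)/(-138)) + 877 = (24 - (-978)*(-1)/138) + 877 = (24 - 6*163/138) + 877 = (24 - 163/23) + 877 = 389/23 + 877 = 20560/23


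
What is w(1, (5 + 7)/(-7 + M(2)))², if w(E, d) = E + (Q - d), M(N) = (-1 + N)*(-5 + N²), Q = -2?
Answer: ¼ ≈ 0.25000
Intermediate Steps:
w(E, d) = -2 + E - d (w(E, d) = E + (-2 - d) = -2 + E - d)
w(1, (5 + 7)/(-7 + M(2)))² = (-2 + 1 - (5 + 7)/(-7 + (5 + 2³ - 1*2² - 5*2)))² = (-2 + 1 - 12/(-7 + (5 + 8 - 1*4 - 10)))² = (-2 + 1 - 12/(-7 + (5 + 8 - 4 - 10)))² = (-2 + 1 - 12/(-7 - 1))² = (-2 + 1 - 12/(-8))² = (-2 + 1 - 12*(-1)/8)² = (-2 + 1 - 1*(-3/2))² = (-2 + 1 + 3/2)² = (½)² = ¼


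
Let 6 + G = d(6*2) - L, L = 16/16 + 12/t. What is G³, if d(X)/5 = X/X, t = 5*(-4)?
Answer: -343/125 ≈ -2.7440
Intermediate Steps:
t = -20
d(X) = 5 (d(X) = 5*(X/X) = 5*1 = 5)
L = ⅖ (L = 16/16 + 12/(-20) = 16*(1/16) + 12*(-1/20) = 1 - ⅗ = ⅖ ≈ 0.40000)
G = -7/5 (G = -6 + (5 - 1*⅖) = -6 + (5 - ⅖) = -6 + 23/5 = -7/5 ≈ -1.4000)
G³ = (-7/5)³ = -343/125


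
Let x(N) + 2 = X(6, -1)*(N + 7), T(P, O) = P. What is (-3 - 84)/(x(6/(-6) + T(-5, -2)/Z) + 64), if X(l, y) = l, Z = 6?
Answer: -29/31 ≈ -0.93548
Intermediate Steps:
x(N) = 40 + 6*N (x(N) = -2 + 6*(N + 7) = -2 + 6*(7 + N) = -2 + (42 + 6*N) = 40 + 6*N)
(-3 - 84)/(x(6/(-6) + T(-5, -2)/Z) + 64) = (-3 - 84)/((40 + 6*(6/(-6) - 5/6)) + 64) = -87/((40 + 6*(6*(-⅙) - 5*⅙)) + 64) = -87/((40 + 6*(-1 - ⅚)) + 64) = -87/((40 + 6*(-11/6)) + 64) = -87/((40 - 11) + 64) = -87/(29 + 64) = -87/93 = -87*1/93 = -29/31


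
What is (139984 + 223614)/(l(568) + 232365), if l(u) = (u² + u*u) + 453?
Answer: 181799/439033 ≈ 0.41409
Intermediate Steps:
l(u) = 453 + 2*u² (l(u) = (u² + u²) + 453 = 2*u² + 453 = 453 + 2*u²)
(139984 + 223614)/(l(568) + 232365) = (139984 + 223614)/((453 + 2*568²) + 232365) = 363598/((453 + 2*322624) + 232365) = 363598/((453 + 645248) + 232365) = 363598/(645701 + 232365) = 363598/878066 = 363598*(1/878066) = 181799/439033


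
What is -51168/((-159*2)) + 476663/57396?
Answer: 514736227/3041988 ≈ 169.21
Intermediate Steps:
-51168/((-159*2)) + 476663/57396 = -51168/(-318) + 476663*(1/57396) = -51168*(-1/318) + 476663/57396 = 8528/53 + 476663/57396 = 514736227/3041988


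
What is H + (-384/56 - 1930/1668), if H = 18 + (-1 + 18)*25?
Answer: 2539447/5838 ≈ 434.99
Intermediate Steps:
H = 443 (H = 18 + 17*25 = 18 + 425 = 443)
H + (-384/56 - 1930/1668) = 443 + (-384/56 - 1930/1668) = 443 + (-384*1/56 - 1930*1/1668) = 443 + (-48/7 - 965/834) = 443 - 46787/5838 = 2539447/5838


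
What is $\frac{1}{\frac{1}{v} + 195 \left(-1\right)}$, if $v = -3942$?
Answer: $- \frac{3942}{768691} \approx -0.0051282$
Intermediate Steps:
$\frac{1}{\frac{1}{v} + 195 \left(-1\right)} = \frac{1}{\frac{1}{-3942} + 195 \left(-1\right)} = \frac{1}{- \frac{1}{3942} - 195} = \frac{1}{- \frac{768691}{3942}} = - \frac{3942}{768691}$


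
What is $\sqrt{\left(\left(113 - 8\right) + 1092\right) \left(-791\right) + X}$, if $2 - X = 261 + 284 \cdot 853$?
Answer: $i \sqrt{1189338} \approx 1090.6 i$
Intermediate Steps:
$X = -242511$ ($X = 2 - \left(261 + 284 \cdot 853\right) = 2 - \left(261 + 242252\right) = 2 - 242513 = -242511$)
$\sqrt{\left(\left(113 - 8\right) + 1092\right) \left(-791\right) + X} = \sqrt{\left(\left(113 - 8\right) + 1092\right) \left(-791\right) - 242511} = \sqrt{\left(105 + 1092\right) \left(-791\right) - 242511} = \sqrt{1197 \left(-791\right) - 242511} = \sqrt{-946827 - 242511} = \sqrt{-1189338} = i \sqrt{1189338}$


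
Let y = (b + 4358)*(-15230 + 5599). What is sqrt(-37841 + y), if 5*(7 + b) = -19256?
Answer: I*sqrt(121285370)/5 ≈ 2202.6*I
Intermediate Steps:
b = -19291/5 (b = -7 + (1/5)*(-19256) = -7 - 19256/5 = -19291/5 ≈ -3858.2)
y = -24067869/5 (y = (-19291/5 + 4358)*(-15230 + 5599) = (2499/5)*(-9631) = -24067869/5 ≈ -4.8136e+6)
sqrt(-37841 + y) = sqrt(-37841 - 24067869/5) = sqrt(-24257074/5) = I*sqrt(121285370)/5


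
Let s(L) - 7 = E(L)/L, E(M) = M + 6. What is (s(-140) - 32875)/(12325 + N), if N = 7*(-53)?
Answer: -2300693/836780 ≈ -2.7495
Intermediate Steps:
E(M) = 6 + M
N = -371
s(L) = 7 + (6 + L)/L
(s(-140) - 32875)/(12325 + N) = ((8 + 6/(-140)) - 32875)/(12325 - 371) = ((8 + 6*(-1/140)) - 32875)/11954 = ((8 - 3/70) - 32875)*(1/11954) = (557/70 - 32875)*(1/11954) = -2300693/70*1/11954 = -2300693/836780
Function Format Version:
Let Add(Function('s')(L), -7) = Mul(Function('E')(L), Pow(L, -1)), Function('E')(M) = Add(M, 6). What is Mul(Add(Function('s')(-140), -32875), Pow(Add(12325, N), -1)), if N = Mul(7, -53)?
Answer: Rational(-2300693, 836780) ≈ -2.7495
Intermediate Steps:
Function('E')(M) = Add(6, M)
N = -371
Function('s')(L) = Add(7, Mul(Pow(L, -1), Add(6, L))) (Function('s')(L) = Add(7, Mul(Add(6, L), Pow(L, -1))) = Add(7, Mul(Pow(L, -1), Add(6, L))))
Mul(Add(Function('s')(-140), -32875), Pow(Add(12325, N), -1)) = Mul(Add(Add(8, Mul(6, Pow(-140, -1))), -32875), Pow(Add(12325, -371), -1)) = Mul(Add(Add(8, Mul(6, Rational(-1, 140))), -32875), Pow(11954, -1)) = Mul(Add(Add(8, Rational(-3, 70)), -32875), Rational(1, 11954)) = Mul(Add(Rational(557, 70), -32875), Rational(1, 11954)) = Mul(Rational(-2300693, 70), Rational(1, 11954)) = Rational(-2300693, 836780)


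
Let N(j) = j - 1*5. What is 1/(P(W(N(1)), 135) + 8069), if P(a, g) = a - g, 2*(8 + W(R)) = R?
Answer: 1/7924 ≈ 0.00012620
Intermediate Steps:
N(j) = -5 + j (N(j) = j - 5 = -5 + j)
W(R) = -8 + R/2
1/(P(W(N(1)), 135) + 8069) = 1/(((-8 + (-5 + 1)/2) - 1*135) + 8069) = 1/(((-8 + (½)*(-4)) - 135) + 8069) = 1/(((-8 - 2) - 135) + 8069) = 1/((-10 - 135) + 8069) = 1/(-145 + 8069) = 1/7924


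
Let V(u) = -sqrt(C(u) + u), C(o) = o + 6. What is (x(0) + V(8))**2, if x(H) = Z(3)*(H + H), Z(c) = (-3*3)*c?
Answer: 22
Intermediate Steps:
Z(c) = -9*c
x(H) = -54*H (x(H) = (-9*3)*(H + H) = -54*H)
C(o) = 6 + o
V(u) = -sqrt(6 + 2*u) (V(u) = -sqrt((6 + u) + u) = -sqrt(6 + 2*u))
(x(0) + V(8))**2 = (-54*0 - sqrt(6 + 2*8))**2 = (0 - sqrt(6 + 16))**2 = (0 - sqrt(22))**2 = (-sqrt(22))**2 = 22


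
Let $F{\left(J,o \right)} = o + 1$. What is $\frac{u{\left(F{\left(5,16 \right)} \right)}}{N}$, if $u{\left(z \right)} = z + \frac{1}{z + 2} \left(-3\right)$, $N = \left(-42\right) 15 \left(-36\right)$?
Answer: $\frac{8}{10773} \approx 0.0007426$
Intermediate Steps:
$F{\left(J,o \right)} = 1 + o$
$N = 22680$ ($N = \left(-630\right) \left(-36\right) = 22680$)
$u{\left(z \right)} = z - \frac{3}{2 + z}$ ($u{\left(z \right)} = z + \frac{1}{2 + z} \left(-3\right) = z - \frac{3}{2 + z}$)
$\frac{u{\left(F{\left(5,16 \right)} \right)}}{N} = \frac{\frac{1}{2 + \left(1 + 16\right)} \left(-3 + \left(1 + 16\right)^{2} + 2 \left(1 + 16\right)\right)}{22680} = \frac{-3 + 17^{2} + 2 \cdot 17}{2 + 17} \cdot \frac{1}{22680} = \frac{-3 + 289 + 34}{19} \cdot \frac{1}{22680} = \frac{1}{19} \cdot 320 \cdot \frac{1}{22680} = \frac{320}{19} \cdot \frac{1}{22680} = \frac{8}{10773}$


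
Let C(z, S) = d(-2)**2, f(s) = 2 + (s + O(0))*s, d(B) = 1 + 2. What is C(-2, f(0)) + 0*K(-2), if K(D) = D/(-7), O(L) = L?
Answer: 9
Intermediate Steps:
d(B) = 3
K(D) = -D/7 (K(D) = D*(-1/7) = -D/7)
f(s) = 2 + s**2 (f(s) = 2 + (s + 0)*s = 2 + s*s = 2 + s**2)
C(z, S) = 9 (C(z, S) = 3**2 = 9)
C(-2, f(0)) + 0*K(-2) = 9 + 0*(-1/7*(-2)) = 9 + 0*(2/7) = 9 + 0 = 9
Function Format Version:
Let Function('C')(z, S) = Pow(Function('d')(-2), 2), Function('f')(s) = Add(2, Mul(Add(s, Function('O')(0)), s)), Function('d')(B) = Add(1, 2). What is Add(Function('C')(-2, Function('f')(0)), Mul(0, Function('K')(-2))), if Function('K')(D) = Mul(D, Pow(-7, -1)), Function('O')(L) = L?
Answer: 9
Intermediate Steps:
Function('d')(B) = 3
Function('K')(D) = Mul(Rational(-1, 7), D) (Function('K')(D) = Mul(D, Rational(-1, 7)) = Mul(Rational(-1, 7), D))
Function('f')(s) = Add(2, Pow(s, 2)) (Function('f')(s) = Add(2, Mul(Add(s, 0), s)) = Add(2, Mul(s, s)) = Add(2, Pow(s, 2)))
Function('C')(z, S) = 9 (Function('C')(z, S) = Pow(3, 2) = 9)
Add(Function('C')(-2, Function('f')(0)), Mul(0, Function('K')(-2))) = Add(9, Mul(0, Mul(Rational(-1, 7), -2))) = Add(9, Mul(0, Rational(2, 7))) = Add(9, 0) = 9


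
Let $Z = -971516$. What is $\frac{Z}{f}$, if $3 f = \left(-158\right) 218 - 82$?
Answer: $\frac{1457274}{17263} \approx 84.416$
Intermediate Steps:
$f = - \frac{34526}{3}$ ($f = \frac{\left(-158\right) 218 - 82}{3} = \frac{-34444 - 82}{3} = \frac{1}{3} \left(-34526\right) = - \frac{34526}{3} \approx -11509.0$)
$\frac{Z}{f} = - \frac{971516}{- \frac{34526}{3}} = \left(-971516\right) \left(- \frac{3}{34526}\right) = \frac{1457274}{17263}$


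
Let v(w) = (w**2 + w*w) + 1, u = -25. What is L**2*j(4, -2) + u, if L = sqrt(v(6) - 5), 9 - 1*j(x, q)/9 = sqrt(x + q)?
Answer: 5483 - 612*sqrt(2) ≈ 4617.5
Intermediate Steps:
j(x, q) = 81 - 9*sqrt(q + x) (j(x, q) = 81 - 9*sqrt(x + q) = 81 - 9*sqrt(q + x))
v(w) = 1 + 2*w**2 (v(w) = (w**2 + w**2) + 1 = 2*w**2 + 1 = 1 + 2*w**2)
L = 2*sqrt(17) (L = sqrt((1 + 2*6**2) - 5) = sqrt((1 + 2*36) - 5) = sqrt((1 + 72) - 5) = sqrt(73 - 5) = sqrt(68) = 2*sqrt(17) ≈ 8.2462)
L**2*j(4, -2) + u = (2*sqrt(17))**2*(81 - 9*sqrt(-2 + 4)) - 25 = 68*(81 - 9*sqrt(2)) - 25 = (5508 - 612*sqrt(2)) - 25 = 5483 - 612*sqrt(2)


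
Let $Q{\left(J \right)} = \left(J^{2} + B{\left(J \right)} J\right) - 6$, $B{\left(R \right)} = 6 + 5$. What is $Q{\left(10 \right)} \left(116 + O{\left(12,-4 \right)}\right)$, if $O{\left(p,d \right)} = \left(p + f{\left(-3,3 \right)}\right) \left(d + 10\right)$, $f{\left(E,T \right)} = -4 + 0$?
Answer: $33456$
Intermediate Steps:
$f{\left(E,T \right)} = -4$
$B{\left(R \right)} = 11$
$Q{\left(J \right)} = -6 + J^{2} + 11 J$ ($Q{\left(J \right)} = \left(J^{2} + 11 J\right) - 6 = -6 + J^{2} + 11 J$)
$O{\left(p,d \right)} = \left(-4 + p\right) \left(10 + d\right)$ ($O{\left(p,d \right)} = \left(p - 4\right) \left(d + 10\right) = \left(-4 + p\right) \left(10 + d\right)$)
$Q{\left(10 \right)} \left(116 + O{\left(12,-4 \right)}\right) = \left(-6 + 10^{2} + 11 \cdot 10\right) \left(116 - -48\right) = \left(-6 + 100 + 110\right) \left(116 + \left(-40 + 16 + 120 - 48\right)\right) = 204 \left(116 + 48\right) = 204 \cdot 164 = 33456$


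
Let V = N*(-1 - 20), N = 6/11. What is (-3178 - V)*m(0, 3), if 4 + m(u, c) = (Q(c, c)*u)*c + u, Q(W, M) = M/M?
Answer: 139328/11 ≈ 12666.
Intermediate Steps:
N = 6/11 (N = 6*(1/11) = 6/11 ≈ 0.54545)
Q(W, M) = 1
m(u, c) = -4 + u + c*u (m(u, c) = -4 + ((1*u)*c + u) = -4 + (u*c + u) = -4 + (c*u + u) = -4 + (u + c*u) = -4 + u + c*u)
V = -126/11 (V = 6*(-1 - 20)/11 = (6/11)*(-21) = -126/11 ≈ -11.455)
(-3178 - V)*m(0, 3) = (-3178 - 1*(-126/11))*(-4 + 0 + 3*0) = (-3178 + 126/11)*(-4 + 0 + 0) = -34832/11*(-4) = 139328/11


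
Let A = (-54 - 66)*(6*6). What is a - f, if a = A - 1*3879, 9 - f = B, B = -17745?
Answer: -25953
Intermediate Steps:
A = -4320 (A = -120*36 = -4320)
f = 17754 (f = 9 - 1*(-17745) = 9 + 17745 = 17754)
a = -8199 (a = -4320 - 1*3879 = -4320 - 3879 = -8199)
a - f = -8199 - 1*17754 = -8199 - 17754 = -25953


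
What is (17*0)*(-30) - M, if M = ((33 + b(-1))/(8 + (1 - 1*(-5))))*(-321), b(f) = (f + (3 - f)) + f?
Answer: 1605/2 ≈ 802.50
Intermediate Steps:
b(f) = 3 + f
M = -1605/2 (M = ((33 + (3 - 1))/(8 + (1 - 1*(-5))))*(-321) = ((33 + 2)/(8 + (1 + 5)))*(-321) = (35/(8 + 6))*(-321) = (35/14)*(-321) = (35*(1/14))*(-321) = (5/2)*(-321) = -1605/2 ≈ -802.50)
(17*0)*(-30) - M = (17*0)*(-30) - 1*(-1605/2) = 0*(-30) + 1605/2 = 0 + 1605/2 = 1605/2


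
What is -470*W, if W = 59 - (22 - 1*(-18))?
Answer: -8930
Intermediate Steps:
W = 19 (W = 59 - (22 + 18) = 59 - 1*40 = 59 - 40 = 19)
-470*W = -470*19 = -8930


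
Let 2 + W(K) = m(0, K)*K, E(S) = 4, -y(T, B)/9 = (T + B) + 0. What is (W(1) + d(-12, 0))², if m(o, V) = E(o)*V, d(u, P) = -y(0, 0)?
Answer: 4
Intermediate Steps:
y(T, B) = -9*B - 9*T (y(T, B) = -9*((T + B) + 0) = -9*((B + T) + 0) = -9*(B + T) = -9*B - 9*T)
d(u, P) = 0 (d(u, P) = -(-9*0 - 9*0) = -(0 + 0) = -1*0 = 0)
m(o, V) = 4*V
W(K) = -2 + 4*K² (W(K) = -2 + (4*K)*K = -2 + 4*K²)
(W(1) + d(-12, 0))² = ((-2 + 4*1²) + 0)² = ((-2 + 4*1) + 0)² = ((-2 + 4) + 0)² = (2 + 0)² = 2² = 4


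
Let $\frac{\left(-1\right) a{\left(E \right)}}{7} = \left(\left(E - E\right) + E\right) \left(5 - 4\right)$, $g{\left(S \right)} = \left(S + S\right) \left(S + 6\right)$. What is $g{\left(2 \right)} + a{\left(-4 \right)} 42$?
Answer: $1208$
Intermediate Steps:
$g{\left(S \right)} = 2 S \left(6 + S\right)$
$a{\left(E \right)} = - 7 E$ ($a{\left(E \right)} = - 7 \left(\left(E - E\right) + E\right) \left(5 - 4\right) = - 7 \left(0 + E\right) 1 = - 7 E 1 = - 7 E$)
$g{\left(2 \right)} + a{\left(-4 \right)} 42 = 2 \cdot 2 \left(6 + 2\right) + \left(-7\right) \left(-4\right) 42 = 2 \cdot 2 \cdot 8 + 28 \cdot 42 = 32 + 1176 = 1208$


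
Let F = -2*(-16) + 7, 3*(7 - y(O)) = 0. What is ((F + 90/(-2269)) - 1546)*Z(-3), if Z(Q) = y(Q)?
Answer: -23936311/2269 ≈ -10549.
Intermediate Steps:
y(O) = 7 (y(O) = 7 - 1/3*0 = 7 + 0 = 7)
Z(Q) = 7
F = 39 (F = 32 + 7 = 39)
((F + 90/(-2269)) - 1546)*Z(-3) = ((39 + 90/(-2269)) - 1546)*7 = ((39 + 90*(-1/2269)) - 1546)*7 = ((39 - 90/2269) - 1546)*7 = (88401/2269 - 1546)*7 = -3419473/2269*7 = -23936311/2269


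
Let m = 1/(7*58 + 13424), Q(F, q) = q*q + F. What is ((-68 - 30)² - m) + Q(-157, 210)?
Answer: 740555009/13830 ≈ 53547.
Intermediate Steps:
Q(F, q) = F + q² (Q(F, q) = q² + F = F + q²)
m = 1/13830 (m = 1/(406 + 13424) = 1/13830 ≈ 7.2307e-5)
((-68 - 30)² - m) + Q(-157, 210) = ((-68 - 30)² - 1*1/13830) + (-157 + 210²) = ((-98)² - 1/13830) + (-157 + 44100) = (9604 - 1/13830) + 43943 = 132823319/13830 + 43943 = 740555009/13830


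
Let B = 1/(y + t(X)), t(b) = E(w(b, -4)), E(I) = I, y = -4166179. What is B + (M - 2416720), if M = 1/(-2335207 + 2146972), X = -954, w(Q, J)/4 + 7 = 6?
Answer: -1895243679577478018/784221457005 ≈ -2.4167e+6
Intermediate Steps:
w(Q, J) = -4 (w(Q, J) = -28 + 4*6 = -28 + 24 = -4)
M = -1/188235 (M = 1/(-188235) = -1/188235 ≈ -5.3125e-6)
t(b) = -4
B = -1/4166183 (B = 1/(-4166179 - 4) = 1/(-4166183) = -1/4166183 ≈ -2.4003e-7)
B + (M - 2416720) = -1/4166183 + (-1/188235 - 2416720) = -1/4166183 - 454911289201/188235 = -1895243679577478018/784221457005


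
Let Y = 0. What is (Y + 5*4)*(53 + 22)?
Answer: 1500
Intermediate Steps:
(Y + 5*4)*(53 + 22) = (0 + 5*4)*(53 + 22) = (0 + 20)*75 = 20*75 = 1500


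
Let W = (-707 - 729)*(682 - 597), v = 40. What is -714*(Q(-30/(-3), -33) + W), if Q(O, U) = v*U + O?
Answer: 88086180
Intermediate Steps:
Q(O, U) = O + 40*U (Q(O, U) = 40*U + O = O + 40*U)
W = -122060 (W = -1436*85 = -122060)
-714*(Q(-30/(-3), -33) + W) = -714*((-30/(-3) + 40*(-33)) - 122060) = -714*((-30*(-1)/3 - 1320) - 122060) = -714*((-5*(-2) - 1320) - 122060) = -714*((10 - 1320) - 122060) = -714*(-1310 - 122060) = -714*(-123370) = 88086180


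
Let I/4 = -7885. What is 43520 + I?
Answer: 11980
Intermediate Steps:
I = -31540 (I = 4*(-7885) = -31540)
43520 + I = 43520 - 31540 = 11980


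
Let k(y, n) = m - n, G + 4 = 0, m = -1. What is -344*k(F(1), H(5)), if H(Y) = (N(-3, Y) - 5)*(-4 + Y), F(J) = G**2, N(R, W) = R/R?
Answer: -1032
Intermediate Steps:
N(R, W) = 1
G = -4 (G = -4 + 0 = -4)
F(J) = 16 (F(J) = (-4)**2 = 16)
H(Y) = 16 - 4*Y (H(Y) = (1 - 5)*(-4 + Y) = -4*(-4 + Y) = 16 - 4*Y)
k(y, n) = -1 - n
-344*k(F(1), H(5)) = -344*(-1 - (16 - 4*5)) = -344*(-1 - (16 - 20)) = -344*(-1 - 1*(-4)) = -344*(-1 + 4) = -344*3 = -1032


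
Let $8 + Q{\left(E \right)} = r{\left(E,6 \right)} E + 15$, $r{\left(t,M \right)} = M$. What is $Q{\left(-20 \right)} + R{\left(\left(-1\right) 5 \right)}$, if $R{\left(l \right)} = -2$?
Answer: $-115$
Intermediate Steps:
$Q{\left(E \right)} = 7 + 6 E$ ($Q{\left(E \right)} = -8 + \left(6 E + 15\right) = -8 + \left(15 + 6 E\right) = 7 + 6 E$)
$Q{\left(-20 \right)} + R{\left(\left(-1\right) 5 \right)} = \left(7 + 6 \left(-20\right)\right) - 2 = \left(7 - 120\right) - 2 = -113 - 2 = -115$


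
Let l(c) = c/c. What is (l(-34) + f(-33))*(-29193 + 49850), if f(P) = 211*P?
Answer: -143814034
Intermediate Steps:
l(c) = 1
(l(-34) + f(-33))*(-29193 + 49850) = (1 + 211*(-33))*(-29193 + 49850) = (1 - 6963)*20657 = -6962*20657 = -143814034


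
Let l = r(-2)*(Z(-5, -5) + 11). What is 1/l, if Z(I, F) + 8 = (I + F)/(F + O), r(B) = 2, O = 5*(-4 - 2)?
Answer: 7/46 ≈ 0.15217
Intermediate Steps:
O = -30 (O = 5*(-6) = -30)
Z(I, F) = -8 + (F + I)/(-30 + F) (Z(I, F) = -8 + (I + F)/(F - 30) = -8 + (F + I)/(-30 + F))
l = 46/7 (l = 2*((240 - 5 - 7*(-5))/(-30 - 5) + 11) = 2*((240 - 5 + 35)/(-35) + 11) = 2*(-1/35*270 + 11) = 2*(-54/7 + 11) = 2*(23/7) = 46/7 ≈ 6.5714)
1/l = 1/(46/7) = 7/46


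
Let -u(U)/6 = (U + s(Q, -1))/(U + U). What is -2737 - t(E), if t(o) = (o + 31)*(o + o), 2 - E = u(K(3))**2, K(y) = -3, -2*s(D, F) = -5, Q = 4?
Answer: -22813/8 ≈ -2851.6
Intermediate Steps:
s(D, F) = 5/2 (s(D, F) = -1/2*(-5) = 5/2)
u(U) = -3*(5/2 + U)/U (u(U) = -6*(U + 5/2)/(U + U) = -6*(5/2 + U)/(2*U) = -6*(5/2 + U)*1/(2*U) = -3*(5/2 + U)/U)
E = 7/4 (E = 2 - (-3 - 15/2/(-3))**2 = 2 - (-3 - 15/2*(-1/3))**2 = 2 - (-3 + 5/2)**2 = 2 - (-1/2)**2 = 2 - 1*1/4 = 2 - 1/4 = 7/4 ≈ 1.7500)
t(o) = 2*o*(31 + o) (t(o) = (31 + o)*(2*o) = 2*o*(31 + o))
-2737 - t(E) = -2737 - 2*7*(31 + 7/4)/4 = -2737 - 2*7*131/(4*4) = -2737 - 1*917/8 = -2737 - 917/8 = -22813/8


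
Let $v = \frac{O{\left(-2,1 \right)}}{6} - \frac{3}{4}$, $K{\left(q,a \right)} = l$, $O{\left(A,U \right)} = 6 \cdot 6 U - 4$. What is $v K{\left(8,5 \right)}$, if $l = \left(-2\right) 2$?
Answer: $- \frac{55}{3} \approx -18.333$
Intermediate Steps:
$O{\left(A,U \right)} = -4 + 36 U$ ($O{\left(A,U \right)} = 36 U - 4 = -4 + 36 U$)
$l = -4$
$K{\left(q,a \right)} = -4$
$v = \frac{55}{12}$ ($v = \frac{-4 + 36 \cdot 1}{6} - \frac{3}{4} = \left(-4 + 36\right) \frac{1}{6} - \frac{3}{4} = 32 \cdot \frac{1}{6} - \frac{3}{4} = \frac{16}{3} - \frac{3}{4} = \frac{55}{12} \approx 4.5833$)
$v K{\left(8,5 \right)} = \frac{55}{12} \left(-4\right) = - \frac{55}{3}$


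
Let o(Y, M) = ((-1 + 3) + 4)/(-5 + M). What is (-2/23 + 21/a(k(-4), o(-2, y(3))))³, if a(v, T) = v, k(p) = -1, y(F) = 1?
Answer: -114084125/12167 ≈ -9376.5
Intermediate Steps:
o(Y, M) = 6/(-5 + M) (o(Y, M) = (2 + 4)/(-5 + M) = 6/(-5 + M))
(-2/23 + 21/a(k(-4), o(-2, y(3))))³ = (-2/23 + 21/(-1))³ = (-2*1/23 + 21*(-1))³ = (-2/23 - 21)³ = (-485/23)³ = -114084125/12167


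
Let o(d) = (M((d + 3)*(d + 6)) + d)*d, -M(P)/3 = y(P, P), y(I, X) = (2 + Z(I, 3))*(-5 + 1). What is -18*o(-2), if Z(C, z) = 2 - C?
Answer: -72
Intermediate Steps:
y(I, X) = -16 + 4*I (y(I, X) = (2 + (2 - I))*(-5 + 1) = (4 - I)*(-4) = -16 + 4*I)
M(P) = 48 - 12*P (M(P) = -3*(-16 + 4*P) = 48 - 12*P)
o(d) = d*(48 + d - 12*(3 + d)*(6 + d)) (o(d) = ((48 - 12*(d + 3)*(d + 6)) + d)*d = ((48 - 12*(3 + d)*(6 + d)) + d)*d = (48 + d - 12*(3 + d)*(6 + d))*d = d*(48 + d - 12*(3 + d)*(6 + d)))
-18*o(-2) = -(-18)*(-2)*(168 + 12*(-2)² + 107*(-2)) = -(-18)*(-2)*(168 + 12*4 - 214) = -(-18)*(-2)*(168 + 48 - 214) = -(-18)*(-2)*2 = -18*4 = -72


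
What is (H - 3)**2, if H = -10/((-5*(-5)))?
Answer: 289/25 ≈ 11.560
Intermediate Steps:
H = -2/5 (H = -10/25 = -10*1/25 = -2/5 ≈ -0.40000)
(H - 3)**2 = (-2/5 - 3)**2 = (-17/5)**2 = 289/25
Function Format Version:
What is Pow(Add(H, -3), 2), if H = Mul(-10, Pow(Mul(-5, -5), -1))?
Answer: Rational(289, 25) ≈ 11.560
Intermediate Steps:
H = Rational(-2, 5) (H = Mul(-10, Pow(25, -1)) = Mul(-10, Rational(1, 25)) = Rational(-2, 5) ≈ -0.40000)
Pow(Add(H, -3), 2) = Pow(Add(Rational(-2, 5), -3), 2) = Pow(Rational(-17, 5), 2) = Rational(289, 25)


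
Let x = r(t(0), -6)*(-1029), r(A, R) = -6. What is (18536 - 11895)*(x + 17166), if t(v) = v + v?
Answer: 155000940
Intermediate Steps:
t(v) = 2*v
x = 6174 (x = -6*(-1029) = 6174)
(18536 - 11895)*(x + 17166) = (18536 - 11895)*(6174 + 17166) = 6641*23340 = 155000940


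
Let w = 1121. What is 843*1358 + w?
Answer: 1145915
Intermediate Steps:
843*1358 + w = 843*1358 + 1121 = 1144794 + 1121 = 1145915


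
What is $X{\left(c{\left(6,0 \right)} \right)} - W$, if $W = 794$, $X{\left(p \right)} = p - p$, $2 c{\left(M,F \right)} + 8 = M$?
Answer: $-794$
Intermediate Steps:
$c{\left(M,F \right)} = -4 + \frac{M}{2}$
$X{\left(p \right)} = 0$
$X{\left(c{\left(6,0 \right)} \right)} - W = 0 - 794 = -794$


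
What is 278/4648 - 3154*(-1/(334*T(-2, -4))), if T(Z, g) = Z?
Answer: -1809261/388108 ≈ -4.6617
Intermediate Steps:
278/4648 - 3154*(-1/(334*T(-2, -4))) = 278/4648 - 3154/((-2*(-334))) = 278*(1/4648) - 3154/668 = 139/2324 - 3154*1/668 = 139/2324 - 1577/334 = -1809261/388108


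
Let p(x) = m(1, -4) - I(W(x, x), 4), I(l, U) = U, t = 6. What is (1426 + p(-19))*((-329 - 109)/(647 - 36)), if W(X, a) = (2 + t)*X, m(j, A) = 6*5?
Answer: -635976/611 ≈ -1040.9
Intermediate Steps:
m(j, A) = 30
W(X, a) = 8*X (W(X, a) = (2 + 6)*X = 8*X)
p(x) = 26 (p(x) = 30 - 1*4 = 30 - 4 = 26)
(1426 + p(-19))*((-329 - 109)/(647 - 36)) = (1426 + 26)*((-329 - 109)/(647 - 36)) = 1452*(-438/611) = -635976/611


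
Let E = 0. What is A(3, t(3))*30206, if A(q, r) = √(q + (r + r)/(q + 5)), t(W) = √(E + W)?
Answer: 15103*√(12 + √3) ≈ 55967.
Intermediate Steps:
t(W) = √W (t(W) = √(0 + W) = √W)
A(q, r) = √(q + 2*r/(5 + q)) (A(q, r) = √(q + (2*r)/(5 + q)) = √(q + 2*r/(5 + q)))
A(3, t(3))*30206 = √((2*√3 + 3*(5 + 3))/(5 + 3))*30206 = √((2*√3 + 3*8)/8)*30206 = √((2*√3 + 24)/8)*30206 = √((24 + 2*√3)/8)*30206 = √(3 + √3/4)*30206 = 30206*√(3 + √3/4)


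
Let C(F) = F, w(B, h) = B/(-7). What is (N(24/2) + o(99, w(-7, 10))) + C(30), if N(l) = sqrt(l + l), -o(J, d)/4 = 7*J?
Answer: -2742 + 2*sqrt(6) ≈ -2737.1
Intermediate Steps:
w(B, h) = -B/7 (w(B, h) = B*(-1/7) = -B/7)
o(J, d) = -28*J
N(l) = sqrt(2)*sqrt(l) (N(l) = sqrt(2*l) = sqrt(2)*sqrt(l))
(N(24/2) + o(99, w(-7, 10))) + C(30) = (sqrt(2)*sqrt(24/2) - 28*99) + 30 = (sqrt(2)*sqrt(24*(1/2)) - 2772) + 30 = (sqrt(2)*sqrt(12) - 2772) + 30 = (sqrt(2)*(2*sqrt(3)) - 2772) + 30 = (2*sqrt(6) - 2772) + 30 = (-2772 + 2*sqrt(6)) + 30 = -2742 + 2*sqrt(6)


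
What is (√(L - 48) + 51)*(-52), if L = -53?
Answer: -2652 - 52*I*√101 ≈ -2652.0 - 522.59*I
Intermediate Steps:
(√(L - 48) + 51)*(-52) = (√(-53 - 48) + 51)*(-52) = (√(-101) + 51)*(-52) = (I*√101 + 51)*(-52) = (51 + I*√101)*(-52) = -2652 - 52*I*√101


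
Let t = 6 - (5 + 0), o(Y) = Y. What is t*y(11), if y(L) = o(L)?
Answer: 11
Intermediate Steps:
t = 1 (t = 6 - 5 = 1)
y(L) = L
t*y(11) = 1*11 = 11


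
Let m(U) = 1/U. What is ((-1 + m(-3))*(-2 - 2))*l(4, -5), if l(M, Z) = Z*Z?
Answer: 400/3 ≈ 133.33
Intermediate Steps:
m(U) = 1/U
l(M, Z) = Z²
((-1 + m(-3))*(-2 - 2))*l(4, -5) = ((-1 + 1/(-3))*(-2 - 2))*(-5)² = ((-1 - ⅓)*(-4))*25 = -4/3*(-4)*25 = (16/3)*25 = 400/3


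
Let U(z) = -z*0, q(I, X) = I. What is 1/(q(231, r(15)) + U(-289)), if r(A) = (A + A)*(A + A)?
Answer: 1/231 ≈ 0.0043290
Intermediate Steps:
r(A) = 4*A² (r(A) = (2*A)*(2*A) = 4*A²)
U(z) = 0
1/(q(231, r(15)) + U(-289)) = 1/(231 + 0) = 1/231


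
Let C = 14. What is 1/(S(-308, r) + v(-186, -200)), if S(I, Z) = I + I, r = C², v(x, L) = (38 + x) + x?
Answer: -1/950 ≈ -0.0010526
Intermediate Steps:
v(x, L) = 38 + 2*x
r = 196 (r = 14² = 196)
S(I, Z) = 2*I
1/(S(-308, r) + v(-186, -200)) = 1/(2*(-308) + (38 + 2*(-186))) = 1/(-616 + (38 - 372)) = 1/(-616 - 334) = 1/(-950) = -1/950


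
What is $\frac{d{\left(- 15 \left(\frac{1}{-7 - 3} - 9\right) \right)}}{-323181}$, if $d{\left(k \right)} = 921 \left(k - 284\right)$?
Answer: $\frac{90565}{215454} \approx 0.42034$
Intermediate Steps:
$d{\left(k \right)} = -261564 + 921 k$ ($d{\left(k \right)} = 921 \left(-284 + k\right) = -261564 + 921 k$)
$\frac{d{\left(- 15 \left(\frac{1}{-7 - 3} - 9\right) \right)}}{-323181} = \frac{-261564 + 921 \left(- 15 \left(\frac{1}{-7 - 3} - 9\right)\right)}{-323181} = \left(-261564 + 921 \left(- 15 \left(\frac{1}{-10} - 9\right)\right)\right) \left(- \frac{1}{323181}\right) = \left(-261564 + 921 \left(- 15 \left(- \frac{1}{10} - 9\right)\right)\right) \left(- \frac{1}{323181}\right) = \left(-261564 + 921 \left(\left(-15\right) \left(- \frac{91}{10}\right)\right)\right) \left(- \frac{1}{323181}\right) = \left(-261564 + 921 \cdot \frac{273}{2}\right) \left(- \frac{1}{323181}\right) = \left(-261564 + \frac{251433}{2}\right) \left(- \frac{1}{323181}\right) = \left(- \frac{271695}{2}\right) \left(- \frac{1}{323181}\right) = \frac{90565}{215454}$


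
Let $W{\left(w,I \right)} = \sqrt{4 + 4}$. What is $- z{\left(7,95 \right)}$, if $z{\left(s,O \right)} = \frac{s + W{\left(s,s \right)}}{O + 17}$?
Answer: $- \frac{1}{16} - \frac{\sqrt{2}}{56} \approx -0.087754$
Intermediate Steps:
$W{\left(w,I \right)} = 2 \sqrt{2}$ ($W{\left(w,I \right)} = \sqrt{8} = 2 \sqrt{2}$)
$z{\left(s,O \right)} = \frac{s + 2 \sqrt{2}}{17 + O}$ ($z{\left(s,O \right)} = \frac{s + 2 \sqrt{2}}{O + 17} = \frac{s + 2 \sqrt{2}}{17 + O}$)
$- z{\left(7,95 \right)} = - \frac{7 + 2 \sqrt{2}}{17 + 95} = - \frac{7 + 2 \sqrt{2}}{112} = - (\frac{1}{16} + \frac{\sqrt{2}}{56}) = - \frac{1}{16} - \frac{\sqrt{2}}{56}$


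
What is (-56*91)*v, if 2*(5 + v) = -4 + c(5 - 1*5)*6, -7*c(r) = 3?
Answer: 42224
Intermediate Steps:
c(r) = -3/7 (c(r) = -1/7*3 = -3/7)
v = -58/7 (v = -5 + (-4 - 3/7*6)/2 = -5 + (-4 - 18/7)/2 = -5 + (1/2)*(-46/7) = -5 - 23/7 = -58/7 ≈ -8.2857)
(-56*91)*v = -56*91*(-58/7) = -5096*(-58/7) = 42224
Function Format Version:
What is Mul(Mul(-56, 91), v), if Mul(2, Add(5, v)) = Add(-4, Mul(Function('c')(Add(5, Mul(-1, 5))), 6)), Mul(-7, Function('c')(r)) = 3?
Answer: 42224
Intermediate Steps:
Function('c')(r) = Rational(-3, 7) (Function('c')(r) = Mul(Rational(-1, 7), 3) = Rational(-3, 7))
v = Rational(-58, 7) (v = Add(-5, Mul(Rational(1, 2), Add(-4, Mul(Rational(-3, 7), 6)))) = Add(-5, Mul(Rational(1, 2), Add(-4, Rational(-18, 7)))) = Add(-5, Mul(Rational(1, 2), Rational(-46, 7))) = Add(-5, Rational(-23, 7)) = Rational(-58, 7) ≈ -8.2857)
Mul(Mul(-56, 91), v) = Mul(Mul(-56, 91), Rational(-58, 7)) = Mul(-5096, Rational(-58, 7)) = 42224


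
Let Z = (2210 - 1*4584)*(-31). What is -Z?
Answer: -73594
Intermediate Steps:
Z = 73594 (Z = (2210 - 4584)*(-31) = -2374*(-31) = 73594)
-Z = -1*73594 = -73594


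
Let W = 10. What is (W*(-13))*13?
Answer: -1690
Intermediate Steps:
(W*(-13))*13 = (10*(-13))*13 = -130*13 = -1690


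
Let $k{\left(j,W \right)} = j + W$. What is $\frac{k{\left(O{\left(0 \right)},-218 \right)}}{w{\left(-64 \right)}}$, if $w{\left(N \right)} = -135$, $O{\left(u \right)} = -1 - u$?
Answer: $\frac{73}{45} \approx 1.6222$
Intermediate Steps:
$k{\left(j,W \right)} = W + j$
$\frac{k{\left(O{\left(0 \right)},-218 \right)}}{w{\left(-64 \right)}} = \frac{-218 - 1}{-135} = \left(-218 + \left(-1 + 0\right)\right) \left(- \frac{1}{135}\right) = \left(-218 - 1\right) \left(- \frac{1}{135}\right) = \left(-219\right) \left(- \frac{1}{135}\right) = \frac{73}{45}$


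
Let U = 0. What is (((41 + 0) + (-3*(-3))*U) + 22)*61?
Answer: 3843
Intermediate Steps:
(((41 + 0) + (-3*(-3))*U) + 22)*61 = (((41 + 0) - 3*(-3)*0) + 22)*61 = ((41 + 9*0) + 22)*61 = ((41 + 0) + 22)*61 = (41 + 22)*61 = 63*61 = 3843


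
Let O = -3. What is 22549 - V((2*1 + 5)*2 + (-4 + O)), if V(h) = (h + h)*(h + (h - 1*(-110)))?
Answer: 20813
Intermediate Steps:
V(h) = 2*h*(110 + 2*h) (V(h) = (2*h)*(h + (h + 110)) = (2*h)*(h + (110 + h)) = (2*h)*(110 + 2*h) = 2*h*(110 + 2*h))
22549 - V((2*1 + 5)*2 + (-4 + O)) = 22549 - 4*((2*1 + 5)*2 + (-4 - 3))*(55 + ((2*1 + 5)*2 + (-4 - 3))) = 22549 - 4*((2 + 5)*2 - 7)*(55 + ((2 + 5)*2 - 7)) = 22549 - 4*(7*2 - 7)*(55 + (7*2 - 7)) = 22549 - 4*(14 - 7)*(55 + (14 - 7)) = 22549 - 4*7*(55 + 7) = 22549 - 4*7*62 = 22549 - 1*1736 = 22549 - 1736 = 20813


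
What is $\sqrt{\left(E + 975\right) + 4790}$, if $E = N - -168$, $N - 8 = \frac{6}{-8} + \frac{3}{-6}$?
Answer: $\frac{\sqrt{23759}}{2} \approx 77.07$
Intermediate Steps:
$N = \frac{27}{4}$ ($N = 8 + \left(\frac{6}{-8} + \frac{3}{-6}\right) = 8 + \left(6 \left(- \frac{1}{8}\right) + 3 \left(- \frac{1}{6}\right)\right) = 8 - \frac{5}{4} = \frac{27}{4} \approx 6.75$)
$E = \frac{699}{4}$ ($E = \frac{27}{4} - -168 = \frac{27}{4} + 168 = \frac{699}{4} \approx 174.75$)
$\sqrt{\left(E + 975\right) + 4790} = \sqrt{\left(\frac{699}{4} + 975\right) + 4790} = \sqrt{\frac{4599}{4} + 4790} = \sqrt{\frac{23759}{4}} = \frac{\sqrt{23759}}{2}$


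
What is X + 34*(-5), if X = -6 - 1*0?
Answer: -176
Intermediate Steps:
X = -6 (X = -6 + 0 = -6)
X + 34*(-5) = -6 + 34*(-5) = -6 - 170 = -176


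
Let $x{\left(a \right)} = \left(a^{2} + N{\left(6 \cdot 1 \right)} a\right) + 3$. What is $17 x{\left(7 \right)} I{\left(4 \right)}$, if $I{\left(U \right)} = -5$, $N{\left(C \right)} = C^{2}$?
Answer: $-25840$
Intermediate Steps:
$x{\left(a \right)} = 3 + a^{2} + 36 a$ ($x{\left(a \right)} = \left(a^{2} + \left(6 \cdot 1\right)^{2} a\right) + 3 = \left(a^{2} + 6^{2} a\right) + 3 = \left(a^{2} + 36 a\right) + 3 = 3 + a^{2} + 36 a$)
$17 x{\left(7 \right)} I{\left(4 \right)} = 17 \left(3 + 7^{2} + 36 \cdot 7\right) \left(-5\right) = 17 \left(3 + 49 + 252\right) \left(-5\right) = 17 \cdot 304 \left(-5\right) = 5168 \left(-5\right) = -25840$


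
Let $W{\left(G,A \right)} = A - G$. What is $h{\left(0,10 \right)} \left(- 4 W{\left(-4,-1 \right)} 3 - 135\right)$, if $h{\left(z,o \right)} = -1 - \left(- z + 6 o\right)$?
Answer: $10431$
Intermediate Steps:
$h{\left(z,o \right)} = -1 + z - 6 o$ ($h{\left(z,o \right)} = -1 - \left(- z + 6 o\right) = -1 + z - 6 o$)
$h{\left(0,10 \right)} \left(- 4 W{\left(-4,-1 \right)} 3 - 135\right) = \left(-1 + 0 - 60\right) \left(- 4 \left(-1 - -4\right) 3 - 135\right) = \left(-1 + 0 - 60\right) \left(- 4 \left(-1 + 4\right) 3 - 135\right) = - 61 \left(\left(-4\right) 3 \cdot 3 - 135\right) = - 61 \left(\left(-12\right) 3 - 135\right) = - 61 \left(-36 - 135\right) = \left(-61\right) \left(-171\right) = 10431$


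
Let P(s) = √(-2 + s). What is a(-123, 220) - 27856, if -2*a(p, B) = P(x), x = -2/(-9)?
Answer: -27856 - 2*I/3 ≈ -27856.0 - 0.66667*I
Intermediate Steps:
x = 2/9 (x = -2*(-⅑) = 2/9 ≈ 0.22222)
a(p, B) = -2*I/3 (a(p, B) = -√(-2 + 2/9)/2 = -2*I/3)
a(-123, 220) - 27856 = -2*I/3 - 27856 = -27856 - 2*I/3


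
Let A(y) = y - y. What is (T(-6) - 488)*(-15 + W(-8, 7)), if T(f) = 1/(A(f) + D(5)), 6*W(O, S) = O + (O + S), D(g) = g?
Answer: 80487/10 ≈ 8048.7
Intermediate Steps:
A(y) = 0
W(O, S) = O/3 + S/6 (W(O, S) = (O + (O + S))/6 = (S + 2*O)/6 = O/3 + S/6)
T(f) = ⅕ (T(f) = 1/(0 + 5) = 1/5 = ⅕)
(T(-6) - 488)*(-15 + W(-8, 7)) = (⅕ - 488)*(-15 + ((⅓)*(-8) + (⅙)*7)) = -2439*(-15 + (-8/3 + 7/6))/5 = -2439*(-15 - 3/2)/5 = -2439/5*(-33/2) = 80487/10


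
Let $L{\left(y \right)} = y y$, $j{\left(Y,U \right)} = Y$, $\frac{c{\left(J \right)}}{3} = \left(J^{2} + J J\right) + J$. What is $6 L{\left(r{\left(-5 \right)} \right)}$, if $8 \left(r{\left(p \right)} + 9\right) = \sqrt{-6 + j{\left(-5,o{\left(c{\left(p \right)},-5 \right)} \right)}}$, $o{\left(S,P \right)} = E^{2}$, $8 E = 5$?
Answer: $\frac{15519}{32} - \frac{27 i \sqrt{11}}{2} \approx 484.97 - 44.774 i$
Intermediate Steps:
$E = \frac{5}{8}$ ($E = \frac{1}{8} \cdot 5 = \frac{5}{8} \approx 0.625$)
$c{\left(J \right)} = 3 J + 6 J^{2}$ ($c{\left(J \right)} = 3 \left(\left(J^{2} + J J\right) + J\right) = 3 \left(\left(J^{2} + J^{2}\right) + J\right) = 3 \left(2 J^{2} + J\right) = 3 \left(J + 2 J^{2}\right) = 3 J + 6 J^{2}$)
$o{\left(S,P \right)} = \frac{25}{64}$ ($o{\left(S,P \right)} = \left(\frac{5}{8}\right)^{2} = \frac{25}{64}$)
$r{\left(p \right)} = -9 + \frac{i \sqrt{11}}{8}$ ($r{\left(p \right)} = -9 + \frac{\sqrt{-6 - 5}}{8} = -9 + \frac{\sqrt{-11}}{8} = -9 + \frac{i \sqrt{11}}{8}$)
$L{\left(y \right)} = y^{2}$
$6 L{\left(r{\left(-5 \right)} \right)} = 6 \left(-9 + \frac{i \sqrt{11}}{8}\right)^{2}$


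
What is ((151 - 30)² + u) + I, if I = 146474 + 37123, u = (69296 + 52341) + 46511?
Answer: 366386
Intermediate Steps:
u = 168148 (u = 121637 + 46511 = 168148)
I = 183597
((151 - 30)² + u) + I = ((151 - 30)² + 168148) + 183597 = (121² + 168148) + 183597 = (14641 + 168148) + 183597 = 182789 + 183597 = 366386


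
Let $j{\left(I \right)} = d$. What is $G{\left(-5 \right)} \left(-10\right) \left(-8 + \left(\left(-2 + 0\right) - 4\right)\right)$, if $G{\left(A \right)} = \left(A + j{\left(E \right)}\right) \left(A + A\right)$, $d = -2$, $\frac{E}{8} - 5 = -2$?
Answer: $9800$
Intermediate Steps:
$E = 24$ ($E = 40 + 8 \left(-2\right) = 40 - 16 = 24$)
$j{\left(I \right)} = -2$
$G{\left(A \right)} = 2 A \left(-2 + A\right)$ ($G{\left(A \right)} = \left(A - 2\right) \left(A + A\right) = \left(-2 + A\right) 2 A = 2 A \left(-2 + A\right)$)
$G{\left(-5 \right)} \left(-10\right) \left(-8 + \left(\left(-2 + 0\right) - 4\right)\right) = 2 \left(-5\right) \left(-2 - 5\right) \left(-10\right) \left(-8 + \left(\left(-2 + 0\right) - 4\right)\right) = 2 \left(-5\right) \left(-7\right) \left(-10\right) \left(-8 - 6\right) = 70 \left(-10\right) \left(-8 - 6\right) = \left(-700\right) \left(-14\right) = 9800$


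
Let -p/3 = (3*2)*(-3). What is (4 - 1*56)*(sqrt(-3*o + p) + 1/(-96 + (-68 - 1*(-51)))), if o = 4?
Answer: 52/113 - 52*sqrt(42) ≈ -336.54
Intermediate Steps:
p = 54 (p = -3*3*2*(-3) = -18*(-3) = -3*(-18) = 54)
(4 - 1*56)*(sqrt(-3*o + p) + 1/(-96 + (-68 - 1*(-51)))) = (4 - 1*56)*(sqrt(-3*4 + 54) + 1/(-96 + (-68 - 1*(-51)))) = (4 - 56)*(sqrt(-12 + 54) + 1/(-96 + (-68 + 51))) = -52*(sqrt(42) + 1/(-96 - 17)) = -52*(sqrt(42) + 1/(-113)) = -52*(sqrt(42) - 1/113) = -52*(-1/113 + sqrt(42)) = 52/113 - 52*sqrt(42)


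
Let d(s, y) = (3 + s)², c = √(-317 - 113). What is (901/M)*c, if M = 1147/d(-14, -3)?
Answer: 109021*I*√430/1147 ≈ 1971.0*I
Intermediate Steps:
c = I*√430 (c = √(-430) = I*√430 ≈ 20.736*I)
M = 1147/121 (M = 1147/((3 - 14)²) = 1147/((-11)²) = 1147/121 ≈ 9.4793)
(901/M)*c = (901/(1147/121))*(I*√430) = (901*(121/1147))*(I*√430) = 109021*(I*√430)/1147 = 109021*I*√430/1147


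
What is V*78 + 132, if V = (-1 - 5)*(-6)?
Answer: 2940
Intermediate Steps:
V = 36 (V = -6*(-6) = 36)
V*78 + 132 = 36*78 + 132 = 2808 + 132 = 2940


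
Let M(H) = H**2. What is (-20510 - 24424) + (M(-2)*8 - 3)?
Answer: -44905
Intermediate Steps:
(-20510 - 24424) + (M(-2)*8 - 3) = (-20510 - 24424) + ((-2)**2*8 - 3) = -44934 + (4*8 - 3) = -44934 + (32 - 3) = -44934 + 29 = -44905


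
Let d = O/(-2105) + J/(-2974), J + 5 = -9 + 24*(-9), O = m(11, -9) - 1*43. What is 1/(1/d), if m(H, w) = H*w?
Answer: 453229/3130135 ≈ 0.14480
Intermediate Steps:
O = -142 (O = 11*(-9) - 1*43 = -99 - 43 = -142)
J = -230 (J = -5 + (-9 + 24*(-9)) = -5 + (-9 - 216) = -5 - 225 = -230)
d = 453229/3130135 (d = -142/(-2105) - 230/(-2974) = -142*(-1/2105) - 230*(-1/2974) = 142/2105 + 115/1487 = 453229/3130135 ≈ 0.14480)
1/(1/d) = 1/(1/(453229/3130135)) = 1/(3130135/453229) = 453229/3130135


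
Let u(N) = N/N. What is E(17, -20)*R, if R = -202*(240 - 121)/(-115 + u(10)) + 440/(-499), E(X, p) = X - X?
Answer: 0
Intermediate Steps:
u(N) = 1
E(X, p) = 0
R = 5972401/28443 (R = -202*(240 - 121)/(-115 + 1) + 440/(-499) = -202/((-114/119)) + 440*(-1/499) = -202/((-114*1/119)) - 440/499 = -202/(-114/119) - 440/499 = -202*(-119/114) - 440/499 = 12019/57 - 440/499 = 5972401/28443 ≈ 209.98)
E(17, -20)*R = 0*(5972401/28443) = 0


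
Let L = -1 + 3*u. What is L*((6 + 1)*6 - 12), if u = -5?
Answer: -480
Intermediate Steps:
L = -16 (L = -1 + 3*(-5) = -1 - 15 = -16)
L*((6 + 1)*6 - 12) = -16*((6 + 1)*6 - 12) = -16*(7*6 - 12) = -16*(42 - 12) = -16*30 = -480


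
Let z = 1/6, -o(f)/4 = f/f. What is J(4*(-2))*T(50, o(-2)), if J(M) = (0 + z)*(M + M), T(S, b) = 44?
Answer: -352/3 ≈ -117.33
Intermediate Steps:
o(f) = -4 (o(f) = -4*f/f = -4*1 = -4)
z = ⅙ ≈ 0.16667
J(M) = M/3 (J(M) = (0 + ⅙)*(M + M) = (2*M)/6 = M/3)
J(4*(-2))*T(50, o(-2)) = ((4*(-2))/3)*44 = ((⅓)*(-8))*44 = -8/3*44 = -352/3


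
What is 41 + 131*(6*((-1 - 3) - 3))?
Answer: -5461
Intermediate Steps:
41 + 131*(6*((-1 - 3) - 3)) = 41 + 131*(6*(-4 - 3)) = 41 + 131*(6*(-7)) = 41 + 131*(-42) = 41 - 5502 = -5461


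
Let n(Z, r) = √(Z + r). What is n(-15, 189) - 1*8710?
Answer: -8710 + √174 ≈ -8696.8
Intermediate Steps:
n(-15, 189) - 1*8710 = √(-15 + 189) - 1*8710 = √174 - 8710 = -8710 + √174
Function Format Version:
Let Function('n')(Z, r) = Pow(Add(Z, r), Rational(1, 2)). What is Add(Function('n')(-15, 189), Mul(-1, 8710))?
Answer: Add(-8710, Pow(174, Rational(1, 2))) ≈ -8696.8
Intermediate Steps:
Add(Function('n')(-15, 189), Mul(-1, 8710)) = Add(Pow(Add(-15, 189), Rational(1, 2)), Mul(-1, 8710)) = Add(Pow(174, Rational(1, 2)), -8710) = Add(-8710, Pow(174, Rational(1, 2)))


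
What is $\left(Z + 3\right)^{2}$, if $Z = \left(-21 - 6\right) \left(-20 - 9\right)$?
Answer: $617796$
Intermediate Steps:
$Z = 783$ ($Z = \left(-27\right) \left(-29\right) = 783$)
$\left(Z + 3\right)^{2} = \left(783 + 3\right)^{2} = 786^{2} = 617796$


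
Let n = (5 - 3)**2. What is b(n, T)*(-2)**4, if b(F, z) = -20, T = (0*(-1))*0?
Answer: -320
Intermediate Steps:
T = 0 (T = 0*0 = 0)
n = 4 (n = 2**2 = 4)
b(n, T)*(-2)**4 = -20*(-2)**4 = -20*16 = -320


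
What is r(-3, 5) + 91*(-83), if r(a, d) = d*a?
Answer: -7568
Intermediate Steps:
r(a, d) = a*d
r(-3, 5) + 91*(-83) = -3*5 + 91*(-83) = -15 - 7553 = -7568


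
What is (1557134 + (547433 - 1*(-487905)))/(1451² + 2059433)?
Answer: 1296236/2082417 ≈ 0.62247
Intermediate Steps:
(1557134 + (547433 - 1*(-487905)))/(1451² + 2059433) = (1557134 + (547433 + 487905))/(2105401 + 2059433) = (1557134 + 1035338)/4164834 = 2592472*(1/4164834) = 1296236/2082417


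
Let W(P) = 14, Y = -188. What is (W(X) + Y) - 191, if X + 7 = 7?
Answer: -365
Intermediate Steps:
X = 0 (X = -7 + 7 = 0)
(W(X) + Y) - 191 = (14 - 188) - 191 = -174 - 191 = -365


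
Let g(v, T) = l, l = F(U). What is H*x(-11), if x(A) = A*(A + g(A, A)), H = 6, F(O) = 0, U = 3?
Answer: 726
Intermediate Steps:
l = 0
g(v, T) = 0
x(A) = A² (x(A) = A*(A + 0) = A*A = A²)
H*x(-11) = 6*(-11)² = 6*121 = 726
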